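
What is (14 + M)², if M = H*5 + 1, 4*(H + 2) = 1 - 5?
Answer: 0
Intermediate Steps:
H = -3 (H = -2 + (1 - 5)/4 = -2 + (¼)*(-4) = -2 - 1 = -3)
M = -14 (M = -3*5 + 1 = -15 + 1 = -14)
(14 + M)² = (14 - 14)² = 0² = 0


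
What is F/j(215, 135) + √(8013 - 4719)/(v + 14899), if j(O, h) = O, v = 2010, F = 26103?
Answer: 26103/215 + 3*√366/16909 ≈ 121.41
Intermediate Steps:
F/j(215, 135) + √(8013 - 4719)/(v + 14899) = 26103/215 + √(8013 - 4719)/(2010 + 14899) = 26103*(1/215) + √3294/16909 = 26103/215 + (3*√366)*(1/16909) = 26103/215 + 3*√366/16909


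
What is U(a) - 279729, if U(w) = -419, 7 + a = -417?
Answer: -280148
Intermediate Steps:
a = -424 (a = -7 - 417 = -424)
U(a) - 279729 = -419 - 279729 = -280148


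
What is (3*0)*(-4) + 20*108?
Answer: 2160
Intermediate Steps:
(3*0)*(-4) + 20*108 = 0*(-4) + 2160 = 0 + 2160 = 2160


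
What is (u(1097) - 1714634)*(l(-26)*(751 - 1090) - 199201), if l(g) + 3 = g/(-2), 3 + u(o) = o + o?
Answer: 346925539813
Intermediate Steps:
u(o) = -3 + 2*o (u(o) = -3 + (o + o) = -3 + 2*o)
l(g) = -3 - g/2 (l(g) = -3 + g/(-2) = -3 + g*(-½) = -3 - g/2)
(u(1097) - 1714634)*(l(-26)*(751 - 1090) - 199201) = ((-3 + 2*1097) - 1714634)*((-3 - ½*(-26))*(751 - 1090) - 199201) = ((-3 + 2194) - 1714634)*((-3 + 13)*(-339) - 199201) = (2191 - 1714634)*(10*(-339) - 199201) = -1712443*(-3390 - 199201) = -1712443*(-202591) = 346925539813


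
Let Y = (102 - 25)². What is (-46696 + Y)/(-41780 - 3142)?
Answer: 13589/14974 ≈ 0.90751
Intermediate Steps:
Y = 5929 (Y = 77² = 5929)
(-46696 + Y)/(-41780 - 3142) = (-46696 + 5929)/(-41780 - 3142) = -40767/(-44922) = -40767*(-1/44922) = 13589/14974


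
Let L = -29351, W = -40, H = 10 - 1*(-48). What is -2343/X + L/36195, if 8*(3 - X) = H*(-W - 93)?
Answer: -384684239/56066055 ≈ -6.8613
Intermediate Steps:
H = 58 (H = 10 + 48 = 58)
X = 1549/4 (X = 3 - 29*(-1*(-40) - 93)/4 = 3 - 29*(40 - 93)/4 = 3 - 29*(-53)/4 = 3 - 1/8*(-3074) = 3 + 1537/4 = 1549/4 ≈ 387.25)
-2343/X + L/36195 = -2343/1549/4 - 29351/36195 = -2343*4/1549 - 29351*1/36195 = -9372/1549 - 29351/36195 = -384684239/56066055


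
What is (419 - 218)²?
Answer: 40401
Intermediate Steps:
(419 - 218)² = 201² = 40401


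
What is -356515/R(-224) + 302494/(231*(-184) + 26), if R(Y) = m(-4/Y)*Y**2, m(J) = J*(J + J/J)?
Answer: -7709959349/19369968 ≈ -398.04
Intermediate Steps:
m(J) = J*(1 + J) (m(J) = J*(J + 1) = J*(1 + J))
R(Y) = -4*Y*(1 - 4/Y) (R(Y) = ((-4/Y)*(1 - 4/Y))*Y**2 = (-4*(1 - 4/Y)/Y)*Y**2 = -4*Y*(1 - 4/Y))
-356515/R(-224) + 302494/(231*(-184) + 26) = -356515/(16 - 4*(-224)) + 302494/(231*(-184) + 26) = -356515/(16 + 896) + 302494/(-42504 + 26) = -356515/912 + 302494/(-42478) = -356515*1/912 + 302494*(-1/42478) = -356515/912 - 151247/21239 = -7709959349/19369968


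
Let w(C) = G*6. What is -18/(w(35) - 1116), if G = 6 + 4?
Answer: 3/176 ≈ 0.017045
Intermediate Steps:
G = 10
w(C) = 60 (w(C) = 10*6 = 60)
-18/(w(35) - 1116) = -18/(60 - 1116) = -18/(-1056) = -1/1056*(-18) = 3/176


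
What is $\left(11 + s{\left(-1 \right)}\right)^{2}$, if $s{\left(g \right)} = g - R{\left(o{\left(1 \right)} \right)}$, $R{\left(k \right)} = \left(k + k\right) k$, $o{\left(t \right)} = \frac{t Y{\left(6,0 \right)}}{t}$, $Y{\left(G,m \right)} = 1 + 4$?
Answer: $1600$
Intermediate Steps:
$Y{\left(G,m \right)} = 5$
$o{\left(t \right)} = 5$ ($o{\left(t \right)} = \frac{t 5}{t} = \frac{5 t}{t} = 5$)
$R{\left(k \right)} = 2 k^{2}$ ($R{\left(k \right)} = 2 k k = 2 k^{2}$)
$s{\left(g \right)} = -50 + g$ ($s{\left(g \right)} = g - 2 \cdot 5^{2} = g - 2 \cdot 25 = g - 50 = -50 + g$)
$\left(11 + s{\left(-1 \right)}\right)^{2} = \left(11 - 51\right)^{2} = \left(-40\right)^{2} = 1600$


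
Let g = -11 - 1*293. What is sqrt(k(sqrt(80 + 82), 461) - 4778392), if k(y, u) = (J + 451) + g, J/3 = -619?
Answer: I*sqrt(4780102) ≈ 2186.3*I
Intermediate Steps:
J = -1857 (J = 3*(-619) = -1857)
g = -304 (g = -11 - 293 = -304)
k(y, u) = -1710 (k(y, u) = (-1857 + 451) - 304 = -1406 - 304 = -1710)
sqrt(k(sqrt(80 + 82), 461) - 4778392) = sqrt(-1710 - 4778392) = sqrt(-4780102) = I*sqrt(4780102)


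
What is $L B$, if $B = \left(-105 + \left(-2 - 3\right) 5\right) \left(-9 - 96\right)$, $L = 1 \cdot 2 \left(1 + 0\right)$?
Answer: $27300$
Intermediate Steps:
$L = 2$ ($L = 2 \cdot 1 = 2$)
$B = 13650$ ($B = \left(-105 - 25\right) \left(-105\right) = \left(-130\right) \left(-105\right) = 13650$)
$L B = 2 \cdot 13650 = 27300$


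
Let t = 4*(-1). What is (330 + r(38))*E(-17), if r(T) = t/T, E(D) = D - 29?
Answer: -288328/19 ≈ -15175.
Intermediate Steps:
t = -4
E(D) = -29 + D
r(T) = -4/T
(330 + r(38))*E(-17) = (330 - 4/38)*(-29 - 17) = (330 - 4*1/38)*(-46) = (330 - 2/19)*(-46) = (6268/19)*(-46) = -288328/19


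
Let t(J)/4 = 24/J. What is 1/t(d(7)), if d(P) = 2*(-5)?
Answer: -5/48 ≈ -0.10417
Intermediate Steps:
d(P) = -10
t(J) = 96/J (t(J) = 4*(24/J) = 96/J)
1/t(d(7)) = 1/(96/(-10)) = 1/(96*(-⅒)) = 1/(-48/5) = -5/48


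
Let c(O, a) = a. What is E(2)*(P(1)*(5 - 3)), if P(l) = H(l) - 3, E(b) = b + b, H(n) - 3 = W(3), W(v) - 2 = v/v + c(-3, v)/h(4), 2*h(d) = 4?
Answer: 36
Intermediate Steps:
h(d) = 2 (h(d) = (½)*4 = 2)
W(v) = 3 + v/2 (W(v) = 2 + (v/v + v/2) = 2 + (1 + v*(½)) = 2 + (1 + v/2) = 3 + v/2)
H(n) = 15/2 (H(n) = 3 + (3 + (½)*3) = 3 + (3 + 3/2) = 3 + 9/2 = 15/2)
E(b) = 2*b
P(l) = 9/2 (P(l) = 15/2 - 3 = 9/2)
E(2)*(P(1)*(5 - 3)) = (2*2)*(9*(5 - 3)/2) = 4*((9/2)*2) = 4*9 = 36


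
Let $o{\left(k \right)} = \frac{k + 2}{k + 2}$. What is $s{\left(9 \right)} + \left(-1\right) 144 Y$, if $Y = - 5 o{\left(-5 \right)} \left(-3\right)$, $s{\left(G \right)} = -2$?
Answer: $-2162$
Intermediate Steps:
$o{\left(k \right)} = 1$ ($o{\left(k \right)} = \frac{2 + k}{2 + k} = 1$)
$Y = 15$ ($Y = \left(-5\right) 1 \left(-3\right) = \left(-5\right) \left(-3\right) = 15$)
$s{\left(9 \right)} + \left(-1\right) 144 Y = -2 + \left(-1\right) 144 \cdot 15 = -2 - 2160 = -2162$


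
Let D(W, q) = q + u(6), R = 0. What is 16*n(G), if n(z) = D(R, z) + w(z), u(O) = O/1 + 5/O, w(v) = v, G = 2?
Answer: 520/3 ≈ 173.33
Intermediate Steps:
u(O) = O + 5/O (u(O) = O*1 + 5/O = O + 5/O)
D(W, q) = 41/6 + q (D(W, q) = q + (6 + 5/6) = q + (6 + 5*(⅙)) = q + (6 + ⅚) = q + 41/6 = 41/6 + q)
n(z) = 41/6 + 2*z (n(z) = (41/6 + z) + z = 41/6 + 2*z)
16*n(G) = 16*(41/6 + 2*2) = 16*(41/6 + 4) = 16*(65/6) = 520/3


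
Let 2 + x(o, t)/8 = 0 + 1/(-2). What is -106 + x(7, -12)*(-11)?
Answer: 114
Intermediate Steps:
x(o, t) = -20 (x(o, t) = -16 + 8*(0 + 1/(-2)) = -16 + 8*(0 - 1/2) = -16 + 8*(-1/2) = -16 - 4 = -20)
-106 + x(7, -12)*(-11) = -106 - 20*(-11) = -106 + 220 = 114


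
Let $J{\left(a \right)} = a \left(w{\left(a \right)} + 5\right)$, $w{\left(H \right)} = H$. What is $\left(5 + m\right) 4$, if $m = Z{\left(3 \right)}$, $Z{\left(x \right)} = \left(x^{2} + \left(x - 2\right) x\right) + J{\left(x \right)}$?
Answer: $164$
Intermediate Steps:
$J{\left(a \right)} = a \left(5 + a\right)$ ($J{\left(a \right)} = a \left(a + 5\right) = a \left(5 + a\right)$)
$Z{\left(x \right)} = x^{2} + x \left(-2 + x\right) + x \left(5 + x\right)$ ($Z{\left(x \right)} = \left(x^{2} + \left(x - 2\right) x\right) + x \left(5 + x\right) = \left(x^{2} + \left(-2 + x\right) x\right) + x \left(5 + x\right) = \left(x^{2} + x \left(-2 + x\right)\right) + x \left(5 + x\right) = x^{2} + x \left(-2 + x\right) + x \left(5 + x\right)$)
$m = 36$ ($m = 3 \cdot 3 \left(1 + 3\right) = 3 \cdot 3 \cdot 4 = 36$)
$\left(5 + m\right) 4 = \left(5 + 36\right) 4 = 41 \cdot 4 = 164$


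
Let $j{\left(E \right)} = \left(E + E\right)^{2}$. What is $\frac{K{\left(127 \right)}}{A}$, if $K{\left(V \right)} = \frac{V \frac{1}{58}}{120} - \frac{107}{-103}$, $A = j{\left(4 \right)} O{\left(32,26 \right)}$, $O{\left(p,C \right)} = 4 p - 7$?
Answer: $\frac{68891}{504683520} \approx 0.0001365$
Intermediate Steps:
$O{\left(p,C \right)} = -7 + 4 p$
$j{\left(E \right)} = 4 E^{2}$ ($j{\left(E \right)} = \left(2 E\right)^{2} = 4 E^{2}$)
$A = 7744$ ($A = 4 \cdot 4^{2} \left(-7 + 4 \cdot 32\right) = 4 \cdot 16 \left(-7 + 128\right) = 64 \cdot 121 = 7744$)
$K{\left(V \right)} = \frac{107}{103} + \frac{V}{6960}$ ($K{\left(V \right)} = V \frac{1}{58} \cdot \frac{1}{120} - - \frac{107}{103} = \frac{V}{58} \cdot \frac{1}{120} + \frac{107}{103} = \frac{V}{6960} + \frac{107}{103} = \frac{107}{103} + \frac{V}{6960}$)
$\frac{K{\left(127 \right)}}{A} = \frac{\frac{107}{103} + \frac{1}{6960} \cdot 127}{7744} = \left(\frac{107}{103} + \frac{127}{6960}\right) \frac{1}{7744} = \frac{757801}{716880} \cdot \frac{1}{7744} = \frac{68891}{504683520}$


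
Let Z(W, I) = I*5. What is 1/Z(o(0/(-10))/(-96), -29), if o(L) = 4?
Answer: -1/145 ≈ -0.0068966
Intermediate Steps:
Z(W, I) = 5*I
1/Z(o(0/(-10))/(-96), -29) = 1/(5*(-29)) = 1/(-145) = -1/145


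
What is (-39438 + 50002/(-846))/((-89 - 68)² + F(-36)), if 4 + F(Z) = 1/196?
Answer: -3274625900/2043268083 ≈ -1.6026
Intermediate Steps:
F(Z) = -783/196 (F(Z) = -4 + 1/196 = -783/196)
(-39438 + 50002/(-846))/((-89 - 68)² + F(-36)) = (-39438 + 50002/(-846))/((-89 - 68)² - 783/196) = (-39438 + 50002*(-1/846))/((-157)² - 783/196) = (-39438 - 25001/423)/(24649 - 783/196) = -16707275/(423*4830421/196) = -16707275/423*196/4830421 = -3274625900/2043268083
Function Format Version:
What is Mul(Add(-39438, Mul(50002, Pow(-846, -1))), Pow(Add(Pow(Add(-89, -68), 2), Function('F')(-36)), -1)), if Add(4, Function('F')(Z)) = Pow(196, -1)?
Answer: Rational(-3274625900, 2043268083) ≈ -1.6026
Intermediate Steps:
Function('F')(Z) = Rational(-783, 196) (Function('F')(Z) = Add(-4, Pow(196, -1)) = Add(-4, Rational(1, 196)) = Rational(-783, 196))
Mul(Add(-39438, Mul(50002, Pow(-846, -1))), Pow(Add(Pow(Add(-89, -68), 2), Function('F')(-36)), -1)) = Mul(Add(-39438, Mul(50002, Pow(-846, -1))), Pow(Add(Pow(Add(-89, -68), 2), Rational(-783, 196)), -1)) = Mul(Add(-39438, Mul(50002, Rational(-1, 846))), Pow(Add(Pow(-157, 2), Rational(-783, 196)), -1)) = Mul(Add(-39438, Rational(-25001, 423)), Pow(Add(24649, Rational(-783, 196)), -1)) = Mul(Rational(-16707275, 423), Pow(Rational(4830421, 196), -1)) = Mul(Rational(-16707275, 423), Rational(196, 4830421)) = Rational(-3274625900, 2043268083)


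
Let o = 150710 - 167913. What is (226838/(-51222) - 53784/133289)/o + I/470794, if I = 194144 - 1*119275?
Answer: 4404468102388631963/27647505589463904378 ≈ 0.15931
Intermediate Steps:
o = -17203
I = 74869 (I = 194144 - 119275 = 74869)
(226838/(-51222) - 53784/133289)/o + I/470794 = (226838/(-51222) - 53784/133289)/(-17203) + 74869/470794 = (226838*(-1/51222) - 53784*1/133289)*(-1/17203) + 74869*(1/470794) = (-113419/25611 - 53784/133289)*(-1/17203) + 74869/470794 = -16494967115/3413664579*(-1/17203) + 74869/470794 = 16494967115/58725271752537 + 74869/470794 = 4404468102388631963/27647505589463904378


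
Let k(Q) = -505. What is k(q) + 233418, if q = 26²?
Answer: 232913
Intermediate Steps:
q = 676
k(q) + 233418 = -505 + 233418 = 232913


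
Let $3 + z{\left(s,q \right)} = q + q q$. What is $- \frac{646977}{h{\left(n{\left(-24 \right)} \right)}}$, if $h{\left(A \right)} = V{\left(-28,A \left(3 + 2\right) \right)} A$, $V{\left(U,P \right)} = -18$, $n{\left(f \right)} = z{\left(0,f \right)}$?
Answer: $\frac{215659}{3294} \approx 65.47$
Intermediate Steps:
$z{\left(s,q \right)} = -3 + q + q^{2}$ ($z{\left(s,q \right)} = -3 + \left(q + q q\right) = -3 + \left(q + q^{2}\right) = -3 + q + q^{2}$)
$n{\left(f \right)} = -3 + f + f^{2}$
$h{\left(A \right)} = - 18 A$
$- \frac{646977}{h{\left(n{\left(-24 \right)} \right)}} = - \frac{646977}{\left(-18\right) \left(-3 - 24 + \left(-24\right)^{2}\right)} = - \frac{646977}{\left(-18\right) \left(-3 - 24 + 576\right)} = - \frac{646977}{\left(-18\right) 549} = - \frac{646977}{-9882} = \left(-646977\right) \left(- \frac{1}{9882}\right) = \frac{215659}{3294}$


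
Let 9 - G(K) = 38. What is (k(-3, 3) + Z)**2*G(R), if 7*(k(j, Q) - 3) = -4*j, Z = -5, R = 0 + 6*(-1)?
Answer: -116/49 ≈ -2.3673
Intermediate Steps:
R = -6 (R = 0 - 6 = -6)
k(j, Q) = 3 - 4*j/7 (k(j, Q) = 3 + (-4*j)/7 = 3 - 4*j/7)
G(K) = -29 (G(K) = 9 - 1*38 = 9 - 38 = -29)
(k(-3, 3) + Z)**2*G(R) = ((3 - 4/7*(-3)) - 5)**2*(-29) = ((3 + 12/7) - 5)**2*(-29) = (33/7 - 5)**2*(-29) = (-2/7)**2*(-29) = (4/49)*(-29) = -116/49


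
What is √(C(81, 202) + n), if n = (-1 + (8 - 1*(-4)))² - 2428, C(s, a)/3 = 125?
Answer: 2*I*√483 ≈ 43.955*I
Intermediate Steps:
C(s, a) = 375 (C(s, a) = 3*125 = 375)
n = -2307 (n = (-1 + (8 + 4))² - 2428 = (-1 + 12)² - 2428 = 11² - 2428 = 121 - 2428 = -2307)
√(C(81, 202) + n) = √(375 - 2307) = √(-1932) = 2*I*√483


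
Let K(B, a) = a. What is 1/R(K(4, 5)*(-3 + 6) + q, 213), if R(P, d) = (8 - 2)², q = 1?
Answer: 1/36 ≈ 0.027778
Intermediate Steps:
R(P, d) = 36 (R(P, d) = 6² = 36)
1/R(K(4, 5)*(-3 + 6) + q, 213) = 1/36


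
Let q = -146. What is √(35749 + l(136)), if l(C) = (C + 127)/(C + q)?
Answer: √3572270/10 ≈ 189.00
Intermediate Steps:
l(C) = (127 + C)/(-146 + C) (l(C) = (C + 127)/(C - 146) = (127 + C)/(-146 + C))
√(35749 + l(136)) = √(35749 + (127 + 136)/(-146 + 136)) = √(35749 + 263/(-10)) = √(35749 - ⅒*263) = √(35749 - 263/10) = √(357227/10) = √3572270/10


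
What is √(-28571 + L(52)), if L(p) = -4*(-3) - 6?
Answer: I*√28565 ≈ 169.01*I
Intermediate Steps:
L(p) = 6 (L(p) = 12 - 6 = 6)
√(-28571 + L(52)) = √(-28571 + 6) = √(-28565) = I*√28565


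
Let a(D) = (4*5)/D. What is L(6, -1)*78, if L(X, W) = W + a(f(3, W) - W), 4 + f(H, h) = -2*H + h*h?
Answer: -273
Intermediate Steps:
f(H, h) = -4 + h² - 2*H (f(H, h) = -4 + (-2*H + h*h) = -4 + (-2*H + h²) = -4 + (h² - 2*H) = -4 + h² - 2*H)
a(D) = 20/D
L(X, W) = W + 20/(-10 + W² - W) (L(X, W) = W + 20/((-4 + W² - 2*3) - W) = W + 20/((-4 + W² - 6) - W) = W + 20/((-10 + W²) - W) = W + 20/(-10 + W² - W))
L(6, -1)*78 = (-1 - 20/(10 - 1 - 1*(-1)²))*78 = (-1 - 20/(10 - 1 - 1*1))*78 = (-1 - 20/(10 - 1 - 1))*78 = (-1 - 20/8)*78 = (-1 - 20*⅛)*78 = (-1 - 5/2)*78 = -7/2*78 = -273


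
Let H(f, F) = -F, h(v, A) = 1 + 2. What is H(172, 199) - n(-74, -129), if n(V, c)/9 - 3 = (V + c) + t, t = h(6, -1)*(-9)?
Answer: 1844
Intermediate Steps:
h(v, A) = 3
t = -27 (t = 3*(-9) = -27)
n(V, c) = -216 + 9*V + 9*c (n(V, c) = 27 + 9*((V + c) - 27) = 27 + 9*(-27 + V + c) = 27 + (-243 + 9*V + 9*c) = -216 + 9*V + 9*c)
H(172, 199) - n(-74, -129) = -1*199 - (-216 + 9*(-74) + 9*(-129)) = -199 - (-216 - 666 - 1161) = -199 - 1*(-2043) = -199 + 2043 = 1844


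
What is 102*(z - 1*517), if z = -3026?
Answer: -361386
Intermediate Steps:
102*(z - 1*517) = 102*(-3026 - 1*517) = 102*(-3026 - 517) = 102*(-3543) = -361386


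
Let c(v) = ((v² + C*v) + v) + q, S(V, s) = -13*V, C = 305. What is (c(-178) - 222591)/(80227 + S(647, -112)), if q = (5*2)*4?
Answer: -245335/71816 ≈ -3.4162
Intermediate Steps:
q = 40 (q = 10*4 = 40)
c(v) = 40 + v² + 306*v (c(v) = ((v² + 305*v) + v) + 40 = (v² + 306*v) + 40 = 40 + v² + 306*v)
(c(-178) - 222591)/(80227 + S(647, -112)) = ((40 + (-178)² + 306*(-178)) - 222591)/(80227 - 13*647) = ((40 + 31684 - 54468) - 222591)/(80227 - 8411) = (-22744 - 222591)/71816 = -245335*1/71816 = -245335/71816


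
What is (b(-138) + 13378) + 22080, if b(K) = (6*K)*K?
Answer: 149722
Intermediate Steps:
b(K) = 6*K**2
(b(-138) + 13378) + 22080 = (6*(-138)**2 + 13378) + 22080 = (6*19044 + 13378) + 22080 = (114264 + 13378) + 22080 = 127642 + 22080 = 149722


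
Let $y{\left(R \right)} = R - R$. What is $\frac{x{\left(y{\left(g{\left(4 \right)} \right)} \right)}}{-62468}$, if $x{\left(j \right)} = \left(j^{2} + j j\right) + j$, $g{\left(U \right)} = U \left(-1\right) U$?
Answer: $0$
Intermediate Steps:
$g{\left(U \right)} = - U^{2}$ ($g{\left(U \right)} = - U U = - U^{2}$)
$y{\left(R \right)} = 0$
$x{\left(j \right)} = j + 2 j^{2}$ ($x{\left(j \right)} = \left(j^{2} + j^{2}\right) + j = 2 j^{2} + j = j + 2 j^{2}$)
$\frac{x{\left(y{\left(g{\left(4 \right)} \right)} \right)}}{-62468} = \frac{0 \left(1 + 2 \cdot 0\right)}{-62468} = 0 \left(1 + 0\right) \left(- \frac{1}{62468}\right) = 0 \cdot 1 \left(- \frac{1}{62468}\right) = 0 \left(- \frac{1}{62468}\right) = 0$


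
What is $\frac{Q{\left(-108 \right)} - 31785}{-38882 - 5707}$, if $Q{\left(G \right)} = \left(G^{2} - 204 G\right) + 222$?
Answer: $- \frac{711}{14863} \approx -0.047837$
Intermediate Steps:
$Q{\left(G \right)} = 222 + G^{2} - 204 G$
$\frac{Q{\left(-108 \right)} - 31785}{-38882 - 5707} = \frac{\left(222 + \left(-108\right)^{2} - -22032\right) - 31785}{-38882 - 5707} = \frac{\left(222 + 11664 + 22032\right) - 31785}{-44589} = \left(33918 - 31785\right) \left(- \frac{1}{44589}\right) = 2133 \left(- \frac{1}{44589}\right) = - \frac{711}{14863}$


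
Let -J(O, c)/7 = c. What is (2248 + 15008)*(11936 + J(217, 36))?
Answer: 201619104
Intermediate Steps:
J(O, c) = -7*c
(2248 + 15008)*(11936 + J(217, 36)) = (2248 + 15008)*(11936 - 7*36) = 17256*(11936 - 252) = 17256*11684 = 201619104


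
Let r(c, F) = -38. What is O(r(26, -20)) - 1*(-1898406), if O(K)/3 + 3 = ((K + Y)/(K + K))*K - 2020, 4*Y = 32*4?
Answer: 1892328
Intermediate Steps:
Y = 32 (Y = (32*4)/4 = (1/4)*128 = 32)
O(K) = -6021 + 3*K/2 (O(K) = -9 + 3*(((K + 32)/(K + K))*K - 2020) = -9 + 3*(((32 + K)/((2*K)))*K - 2020) = -9 + 3*(((32 + K)*(1/(2*K)))*K - 2020) = -9 + 3*(((32 + K)/(2*K))*K - 2020) = -9 + 3*((16 + K/2) - 2020) = -9 + 3*(-2004 + K/2) = -9 + (-6012 + 3*K/2) = -6021 + 3*K/2)
O(r(26, -20)) - 1*(-1898406) = (-6021 + (3/2)*(-38)) - 1*(-1898406) = (-6021 - 57) + 1898406 = -6078 + 1898406 = 1892328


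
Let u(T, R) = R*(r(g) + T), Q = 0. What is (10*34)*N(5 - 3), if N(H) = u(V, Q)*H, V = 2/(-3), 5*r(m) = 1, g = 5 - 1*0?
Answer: 0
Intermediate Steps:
g = 5 (g = 5 + 0 = 5)
r(m) = 1/5 (r(m) = (1/5)*1 = 1/5)
V = -2/3 (V = 2*(-1/3) = -2/3 ≈ -0.66667)
u(T, R) = R*(1/5 + T)
N(H) = 0 (N(H) = (0*(1/5 - 2/3))*H = (0*(-7/15))*H = 0*H = 0)
(10*34)*N(5 - 3) = (10*34)*0 = 340*0 = 0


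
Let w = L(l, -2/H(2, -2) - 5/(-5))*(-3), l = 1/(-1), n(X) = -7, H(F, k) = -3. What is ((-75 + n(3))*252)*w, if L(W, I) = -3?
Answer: -185976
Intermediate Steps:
l = -1 (l = 1*(-1) = -1)
w = 9 (w = -3*(-3) = 9)
((-75 + n(3))*252)*w = ((-75 - 7)*252)*9 = -82*252*9 = -20664*9 = -185976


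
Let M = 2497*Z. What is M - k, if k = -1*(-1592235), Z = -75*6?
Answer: -2715885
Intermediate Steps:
Z = -450
k = 1592235
M = -1123650 (M = 2497*(-450) = -1123650)
M - k = -1123650 - 1*1592235 = -1123650 - 1592235 = -2715885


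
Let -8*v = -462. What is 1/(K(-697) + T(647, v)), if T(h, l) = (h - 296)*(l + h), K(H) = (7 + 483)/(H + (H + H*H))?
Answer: 387532/95862725519 ≈ 4.0426e-6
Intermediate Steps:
K(H) = 490/(H² + 2*H) (K(H) = 490/(H + (H + H²)) = 490/(H² + 2*H))
v = 231/4 (v = -⅛*(-462) = 231/4 ≈ 57.750)
T(h, l) = (-296 + h)*(h + l)
1/(K(-697) + T(647, v)) = 1/(490/(-697*(2 - 697)) + (647² - 296*647 - 296*231/4 + 647*(231/4))) = 1/(490*(-1/697)/(-695) + (418609 - 191512 - 17094 + 149457/4)) = 1/(490*(-1/697)*(-1/695) + 989469/4) = 1/(98/96883 + 989469/4) = 1/(95862725519/387532) = 387532/95862725519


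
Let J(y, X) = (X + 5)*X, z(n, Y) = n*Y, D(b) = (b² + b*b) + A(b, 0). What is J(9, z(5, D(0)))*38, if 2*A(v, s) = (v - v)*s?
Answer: 0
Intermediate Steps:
A(v, s) = 0 (A(v, s) = ((v - v)*s)/2 = (0*s)/2 = (½)*0 = 0)
D(b) = 2*b² (D(b) = (b² + b*b) + 0 = (b² + b²) + 0 = 2*b² + 0 = 2*b²)
z(n, Y) = Y*n
J(y, X) = X*(5 + X) (J(y, X) = (5 + X)*X = X*(5 + X))
J(9, z(5, D(0)))*38 = (((2*0²)*5)*(5 + (2*0²)*5))*38 = (((2*0)*5)*(5 + (2*0)*5))*38 = ((0*5)*(5 + 0*5))*38 = (0*(5 + 0))*38 = (0*5)*38 = 0*38 = 0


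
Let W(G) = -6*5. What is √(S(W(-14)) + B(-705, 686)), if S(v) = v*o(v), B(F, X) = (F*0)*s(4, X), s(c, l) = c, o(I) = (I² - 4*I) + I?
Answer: 30*I*√33 ≈ 172.34*I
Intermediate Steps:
o(I) = I² - 3*I
W(G) = -30
B(F, X) = 0 (B(F, X) = (F*0)*4 = 0*4 = 0)
S(v) = v²*(-3 + v) (S(v) = v*(v*(-3 + v)) = v²*(-3 + v))
√(S(W(-14)) + B(-705, 686)) = √((-30)²*(-3 - 30) + 0) = √(900*(-33) + 0) = √(-29700 + 0) = √(-29700) = 30*I*√33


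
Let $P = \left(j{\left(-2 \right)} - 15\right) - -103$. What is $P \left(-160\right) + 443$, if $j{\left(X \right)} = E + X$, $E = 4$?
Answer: $-13957$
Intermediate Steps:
$j{\left(X \right)} = 4 + X$
$P = 90$ ($P = \left(\left(4 - 2\right) - 15\right) - -103 = \left(2 - 15\right) + 103 = -13 + 103 = 90$)
$P \left(-160\right) + 443 = 90 \left(-160\right) + 443 = -14400 + 443 = -13957$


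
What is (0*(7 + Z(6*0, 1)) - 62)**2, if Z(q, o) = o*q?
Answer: 3844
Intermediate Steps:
(0*(7 + Z(6*0, 1)) - 62)**2 = (0*(7 + 1*(6*0)) - 62)**2 = (0*(7 + 1*0) - 62)**2 = (0*(7 + 0) - 62)**2 = (0*7 - 62)**2 = (0 - 62)**2 = (-62)**2 = 3844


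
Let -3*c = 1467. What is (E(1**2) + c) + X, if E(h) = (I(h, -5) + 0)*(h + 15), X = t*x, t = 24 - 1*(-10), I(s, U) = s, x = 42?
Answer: 955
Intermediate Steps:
c = -489 (c = -1/3*1467 = -489)
t = 34 (t = 24 + 10 = 34)
X = 1428 (X = 34*42 = 1428)
E(h) = h*(15 + h) (E(h) = (h + 0)*(h + 15) = h*(15 + h))
(E(1**2) + c) + X = (1**2*(15 + 1**2) - 489) + 1428 = (1*(15 + 1) - 489) + 1428 = (1*16 - 489) + 1428 = (16 - 489) + 1428 = -473 + 1428 = 955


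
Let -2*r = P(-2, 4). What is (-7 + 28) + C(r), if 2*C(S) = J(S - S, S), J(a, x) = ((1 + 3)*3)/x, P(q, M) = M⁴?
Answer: 1341/64 ≈ 20.953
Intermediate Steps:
r = -128 (r = -½*4⁴ = -½*256 = -128)
J(a, x) = 12/x (J(a, x) = (4*3)/x = 12/x)
C(S) = 6/S (C(S) = (12/S)/2 = 6/S)
(-7 + 28) + C(r) = (-7 + 28) + 6/(-128) = 21 + 6*(-1/128) = 21 - 3/64 = 1341/64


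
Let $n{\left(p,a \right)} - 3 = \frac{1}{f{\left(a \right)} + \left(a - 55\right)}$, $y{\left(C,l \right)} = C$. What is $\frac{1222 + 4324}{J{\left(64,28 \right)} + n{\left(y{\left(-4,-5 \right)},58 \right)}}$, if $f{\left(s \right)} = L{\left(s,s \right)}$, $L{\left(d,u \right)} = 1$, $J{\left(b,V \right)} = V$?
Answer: $\frac{22184}{125} \approx 177.47$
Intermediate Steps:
$f{\left(s \right)} = 1$
$n{\left(p,a \right)} = 3 + \frac{1}{-54 + a}$ ($n{\left(p,a \right)} = 3 + \frac{1}{1 + \left(a - 55\right)} = 3 + \frac{1}{1 + \left(-55 + a\right)} = 3 + \frac{1}{-54 + a}$)
$\frac{1222 + 4324}{J{\left(64,28 \right)} + n{\left(y{\left(-4,-5 \right)},58 \right)}} = \frac{1222 + 4324}{28 + \frac{-161 + 3 \cdot 58}{-54 + 58}} = \frac{5546}{28 + \frac{-161 + 174}{4}} = \frac{5546}{28 + \frac{1}{4} \cdot 13} = \frac{5546}{28 + \frac{13}{4}} = \frac{5546}{\frac{125}{4}} = 5546 \cdot \frac{4}{125} = \frac{22184}{125}$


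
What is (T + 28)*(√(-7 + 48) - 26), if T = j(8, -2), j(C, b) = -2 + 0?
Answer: -676 + 26*√41 ≈ -509.52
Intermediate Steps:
j(C, b) = -2
T = -2
(T + 28)*(√(-7 + 48) - 26) = (-2 + 28)*(√(-7 + 48) - 26) = 26*(√41 - 26) = 26*(-26 + √41) = -676 + 26*√41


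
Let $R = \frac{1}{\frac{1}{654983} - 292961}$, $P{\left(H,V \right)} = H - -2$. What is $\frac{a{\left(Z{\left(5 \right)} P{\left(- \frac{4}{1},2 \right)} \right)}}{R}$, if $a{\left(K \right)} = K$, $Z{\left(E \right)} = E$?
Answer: $\frac{1918844746620}{654983} \approx 2.9296 \cdot 10^{6}$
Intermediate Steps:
$P{\left(H,V \right)} = 2 + H$ ($P{\left(H,V \right)} = H + 2 = 2 + H$)
$R = - \frac{654983}{191884474662}$ ($R = \frac{1}{\frac{1}{654983} - 292961} = \frac{1}{- \frac{191884474662}{654983}} = - \frac{654983}{191884474662} \approx -3.4134 \cdot 10^{-6}$)
$\frac{a{\left(Z{\left(5 \right)} P{\left(- \frac{4}{1},2 \right)} \right)}}{R} = \frac{5 \left(2 - \frac{4}{1}\right)}{- \frac{654983}{191884474662}} = 5 \left(2 - 4\right) \left(- \frac{191884474662}{654983}\right) = 5 \left(-2\right) \left(- \frac{191884474662}{654983}\right) = \left(-10\right) \left(- \frac{191884474662}{654983}\right) = \frac{1918844746620}{654983}$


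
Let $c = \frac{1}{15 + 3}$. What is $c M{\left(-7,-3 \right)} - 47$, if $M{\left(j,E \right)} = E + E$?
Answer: $- \frac{142}{3} \approx -47.333$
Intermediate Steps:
$M{\left(j,E \right)} = 2 E$
$c = \frac{1}{18} \approx 0.055556$
$c M{\left(-7,-3 \right)} - 47 = \frac{2 \left(-3\right)}{18} - 47 = \frac{1}{18} \left(-6\right) - 47 = - \frac{1}{3} - 47 = - \frac{142}{3}$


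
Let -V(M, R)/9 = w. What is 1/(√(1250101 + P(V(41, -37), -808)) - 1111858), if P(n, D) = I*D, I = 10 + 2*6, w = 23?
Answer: -1111858/1236226979839 - 15*√5477/1236226979839 ≈ -9.0029e-7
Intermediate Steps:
V(M, R) = -207 (V(M, R) = -9*23 = -207)
I = 22 (I = 10 + 12 = 22)
P(n, D) = 22*D
1/(√(1250101 + P(V(41, -37), -808)) - 1111858) = 1/(√(1250101 + 22*(-808)) - 1111858) = 1/(√(1250101 - 17776) - 1111858) = 1/(√1232325 - 1111858) = 1/(15*√5477 - 1111858) = 1/(-1111858 + 15*√5477)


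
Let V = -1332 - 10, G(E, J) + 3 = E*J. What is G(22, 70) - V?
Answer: 2879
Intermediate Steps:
G(E, J) = -3 + E*J
V = -1342
G(22, 70) - V = (-3 + 22*70) - 1*(-1342) = (-3 + 1540) + 1342 = 1537 + 1342 = 2879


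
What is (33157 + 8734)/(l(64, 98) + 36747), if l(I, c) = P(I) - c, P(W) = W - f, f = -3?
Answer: 41891/36716 ≈ 1.1409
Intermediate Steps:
P(W) = 3 + W (P(W) = W - 1*(-3) = W + 3 = 3 + W)
l(I, c) = 3 + I - c (l(I, c) = (3 + I) - c = 3 + I - c)
(33157 + 8734)/(l(64, 98) + 36747) = (33157 + 8734)/((3 + 64 - 1*98) + 36747) = 41891/((3 + 64 - 98) + 36747) = 41891/(-31 + 36747) = 41891/36716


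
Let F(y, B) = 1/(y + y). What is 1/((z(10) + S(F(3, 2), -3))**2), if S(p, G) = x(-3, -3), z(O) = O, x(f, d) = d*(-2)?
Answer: 1/256 ≈ 0.0039063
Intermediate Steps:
x(f, d) = -2*d
F(y, B) = 1/(2*y)
S(p, G) = 6 (S(p, G) = -2*(-3) = 6)
1/((z(10) + S(F(3, 2), -3))**2) = 1/((10 + 6)**2) = 1/(16**2) = 1/256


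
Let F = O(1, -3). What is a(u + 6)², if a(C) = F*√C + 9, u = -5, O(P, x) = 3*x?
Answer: 0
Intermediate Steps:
F = -9 (F = 3*(-3) = -9)
a(C) = 9 - 9*√C (a(C) = -9*√C + 9 = 9 - 9*√C)
a(u + 6)² = (9 - 9*√(-5 + 6))² = (9 - 9*√1)² = (9 - 9*1)² = (9 - 9)² = 0² = 0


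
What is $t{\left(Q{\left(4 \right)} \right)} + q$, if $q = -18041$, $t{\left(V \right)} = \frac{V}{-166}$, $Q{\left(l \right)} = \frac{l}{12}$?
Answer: $- \frac{8984419}{498} \approx -18041.0$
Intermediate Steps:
$Q{\left(l \right)} = \frac{l}{12}$ ($Q{\left(l \right)} = l \frac{1}{12} = \frac{l}{12}$)
$t{\left(V \right)} = - \frac{V}{166}$ ($t{\left(V \right)} = V \left(- \frac{1}{166}\right) = - \frac{V}{166}$)
$t{\left(Q{\left(4 \right)} \right)} + q = - \frac{\frac{1}{12} \cdot 4}{166} - 18041 = \left(- \frac{1}{166}\right) \frac{1}{3} - 18041 = - \frac{1}{498} - 18041 = - \frac{8984419}{498}$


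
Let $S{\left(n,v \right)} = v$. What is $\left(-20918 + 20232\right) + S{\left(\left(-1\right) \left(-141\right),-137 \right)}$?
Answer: $-823$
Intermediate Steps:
$\left(-20918 + 20232\right) + S{\left(\left(-1\right) \left(-141\right),-137 \right)} = \left(-20918 + 20232\right) - 137 = -686 - 137 = -823$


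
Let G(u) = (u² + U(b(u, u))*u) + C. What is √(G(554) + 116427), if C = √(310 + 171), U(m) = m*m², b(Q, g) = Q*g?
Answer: √(16016527107491169327 + √481) ≈ 4.0021e+9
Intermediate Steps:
U(m) = m³
C = √481 ≈ 21.932
G(u) = √481 + u² + u⁷ (G(u) = (u² + (u*u)³*u) + √481 = (u² + (u²)³*u) + √481 = (u² + u⁶*u) + √481 = (u² + u⁷) + √481 = √481 + u² + u⁷)
√(G(554) + 116427) = √((√481 + 554² + 554⁷) + 116427) = √((√481 + 306916 + 16016527107490745984) + 116427) = √((16016527107491052900 + √481) + 116427) = √(16016527107491169327 + √481)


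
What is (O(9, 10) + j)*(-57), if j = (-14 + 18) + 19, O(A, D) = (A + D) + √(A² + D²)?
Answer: -2394 - 57*√181 ≈ -3160.9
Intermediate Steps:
O(A, D) = A + D + √(A² + D²)
j = 23 (j = 4 + 19 = 23)
(O(9, 10) + j)*(-57) = ((9 + 10 + √(9² + 10²)) + 23)*(-57) = ((9 + 10 + √(81 + 100)) + 23)*(-57) = ((9 + 10 + √181) + 23)*(-57) = ((19 + √181) + 23)*(-57) = (42 + √181)*(-57) = -2394 - 57*√181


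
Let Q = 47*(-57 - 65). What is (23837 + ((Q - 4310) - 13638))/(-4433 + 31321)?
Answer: 155/26888 ≈ 0.0057647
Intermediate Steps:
Q = -5734 (Q = 47*(-122) = -5734)
(23837 + ((Q - 4310) - 13638))/(-4433 + 31321) = (23837 + ((-5734 - 4310) - 13638))/(-4433 + 31321) = (23837 + (-10044 - 13638))/26888 = (23837 - 23682)*(1/26888) = 155*(1/26888) = 155/26888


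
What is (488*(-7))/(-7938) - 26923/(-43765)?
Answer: 25944001/24814755 ≈ 1.0455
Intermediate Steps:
(488*(-7))/(-7938) - 26923/(-43765) = -3416*(-1/7938) - 26923*(-1/43765) = 244/567 + 26923/43765 = 25944001/24814755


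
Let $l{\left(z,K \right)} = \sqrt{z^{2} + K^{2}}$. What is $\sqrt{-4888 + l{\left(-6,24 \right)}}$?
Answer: $\sqrt{-4888 + 6 \sqrt{17}} \approx 69.737 i$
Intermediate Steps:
$l{\left(z,K \right)} = \sqrt{K^{2} + z^{2}}$
$\sqrt{-4888 + l{\left(-6,24 \right)}} = \sqrt{-4888 + \sqrt{24^{2} + \left(-6\right)^{2}}} = \sqrt{-4888 + \sqrt{576 + 36}} = \sqrt{-4888 + \sqrt{612}} = \sqrt{-4888 + 6 \sqrt{17}}$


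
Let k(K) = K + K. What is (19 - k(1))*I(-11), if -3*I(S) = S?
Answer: 187/3 ≈ 62.333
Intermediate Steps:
k(K) = 2*K
I(S) = -S/3
(19 - k(1))*I(-11) = (19 - 2)*(-⅓*(-11)) = (19 - 1*2)*(11/3) = (19 - 2)*(11/3) = 17*(11/3) = 187/3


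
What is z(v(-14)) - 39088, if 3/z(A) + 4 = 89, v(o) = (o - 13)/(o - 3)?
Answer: -3322477/85 ≈ -39088.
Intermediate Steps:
v(o) = (-13 + o)/(-3 + o)
z(A) = 3/85 (z(A) = 3/(-4 + 89) = 3/85)
z(v(-14)) - 39088 = 3/85 - 39088 = -3322477/85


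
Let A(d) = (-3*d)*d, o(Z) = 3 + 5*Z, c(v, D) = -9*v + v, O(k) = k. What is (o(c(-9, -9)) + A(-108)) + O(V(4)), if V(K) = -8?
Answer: -34637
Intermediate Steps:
c(v, D) = -8*v
A(d) = -3*d²
(o(c(-9, -9)) + A(-108)) + O(V(4)) = ((3 + 5*(-8*(-9))) - 3*(-108)²) - 8 = ((3 + 5*72) - 3*11664) - 8 = ((3 + 360) - 34992) - 8 = (363 - 34992) - 8 = -34629 - 8 = -34637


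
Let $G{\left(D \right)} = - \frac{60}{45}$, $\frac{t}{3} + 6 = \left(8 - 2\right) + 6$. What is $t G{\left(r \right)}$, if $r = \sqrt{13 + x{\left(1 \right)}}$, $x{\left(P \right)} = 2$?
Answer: $-24$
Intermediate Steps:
$r = \sqrt{15}$ ($r = \sqrt{13 + 2} = \sqrt{15} \approx 3.873$)
$t = 18$ ($t = -18 + 3 \left(\left(8 - 2\right) + 6\right) = -18 + 3 \left(6 + 6\right) = -18 + 3 \cdot 12 = -18 + 36 = 18$)
$G{\left(D \right)} = - \frac{4}{3}$ ($G{\left(D \right)} = \left(-60\right) \frac{1}{45} = - \frac{4}{3}$)
$t G{\left(r \right)} = 18 \left(- \frac{4}{3}\right) = -24$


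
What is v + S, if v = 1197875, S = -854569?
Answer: 343306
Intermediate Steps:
v + S = 1197875 - 854569 = 343306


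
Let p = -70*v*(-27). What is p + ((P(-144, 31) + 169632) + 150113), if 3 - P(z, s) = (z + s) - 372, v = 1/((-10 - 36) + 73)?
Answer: 320303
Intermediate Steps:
v = 1/27 (v = 1/(-46 + 73) = 1/27 ≈ 0.037037)
P(z, s) = 375 - s - z (P(z, s) = 3 - ((z + s) - 372) = 3 - ((s + z) - 372) = 3 - (-372 + s + z) = 3 + (372 - s - z) = 375 - s - z)
p = 70 (p = -70*1/27*(-27) = -70/27*(-27) = 70)
p + ((P(-144, 31) + 169632) + 150113) = 70 + (((375 - 1*31 - 1*(-144)) + 169632) + 150113) = 70 + (((375 - 31 + 144) + 169632) + 150113) = 70 + ((488 + 169632) + 150113) = 70 + (170120 + 150113) = 70 + 320233 = 320303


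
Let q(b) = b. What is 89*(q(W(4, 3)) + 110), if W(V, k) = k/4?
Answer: 39427/4 ≈ 9856.8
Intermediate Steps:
W(V, k) = k/4 (W(V, k) = k*(¼) = k/4)
89*(q(W(4, 3)) + 110) = 89*((¼)*3 + 110) = 89*(¾ + 110) = 89*(443/4) = 39427/4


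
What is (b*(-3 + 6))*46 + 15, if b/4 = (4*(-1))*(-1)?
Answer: 2223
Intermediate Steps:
b = 16 (b = 4*((4*(-1))*(-1)) = 4*(-4*(-1)) = 4*4 = 16)
(b*(-3 + 6))*46 + 15 = (16*(-3 + 6))*46 + 15 = (16*3)*46 + 15 = 48*46 + 15 = 2208 + 15 = 2223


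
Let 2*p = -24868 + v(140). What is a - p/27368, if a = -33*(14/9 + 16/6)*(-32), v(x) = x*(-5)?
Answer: 45764090/10263 ≈ 4459.1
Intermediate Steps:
v(x) = -5*x
p = -12784 (p = (-24868 - 5*140)/2 = (-24868 - 700)/2 = (½)*(-25568) = -12784)
a = 13376/3 (a = -33*(14*(⅑) + 16*(⅙))*(-32) = -33*(14/9 + 8/3)*(-32) = -33*38/9*(-32) = -418/3*(-32) = 13376/3 ≈ 4458.7)
a - p/27368 = 13376/3 - (-12784)/27368 = 13376/3 - 1*(-1598/3421) = 13376/3 + 1598/3421 = 45764090/10263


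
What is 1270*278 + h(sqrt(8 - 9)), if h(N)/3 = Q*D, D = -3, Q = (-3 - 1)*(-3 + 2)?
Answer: 353024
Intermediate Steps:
Q = 4 (Q = -4*(-1) = 4)
h(N) = -36 (h(N) = 3*(4*(-3)) = 3*(-12) = -36)
1270*278 + h(sqrt(8 - 9)) = 1270*278 - 36 = 353060 - 36 = 353024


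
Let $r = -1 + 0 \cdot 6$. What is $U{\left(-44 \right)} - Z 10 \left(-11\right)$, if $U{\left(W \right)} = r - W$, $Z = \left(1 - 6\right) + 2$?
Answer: $-287$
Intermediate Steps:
$r = -1$ ($r = -1 + 0 = -1$)
$Z = -3$ ($Z = \left(1 - 6\right) + 2 = -5 + 2 = -3$)
$U{\left(W \right)} = -1 - W$
$U{\left(-44 \right)} - Z 10 \left(-11\right) = \left(-1 - -44\right) - \left(-3\right) 10 \left(-11\right) = \left(-1 + 44\right) - \left(-30\right) \left(-11\right) = 43 - 330 = -287$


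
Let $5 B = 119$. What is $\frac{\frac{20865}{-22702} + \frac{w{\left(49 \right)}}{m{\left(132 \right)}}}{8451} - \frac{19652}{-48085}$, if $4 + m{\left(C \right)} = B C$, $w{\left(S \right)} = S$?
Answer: $\frac{29566706042159851}{72363477045561480} \approx 0.40859$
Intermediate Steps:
$B = \frac{119}{5}$ ($B = \frac{1}{5} \cdot 119 = \frac{119}{5} \approx 23.8$)
$m{\left(C \right)} = -4 + \frac{119 C}{5}$
$\frac{\frac{20865}{-22702} + \frac{w{\left(49 \right)}}{m{\left(132 \right)}}}{8451} - \frac{19652}{-48085} = \frac{\frac{20865}{-22702} + \frac{49}{-4 + \frac{119}{5} \cdot 132}}{8451} - \frac{19652}{-48085} = \left(20865 \left(- \frac{1}{22702}\right) + \frac{49}{-4 + \frac{15708}{5}}\right) \frac{1}{8451} - - \frac{19652}{48085} = \left(- \frac{20865}{22702} + \frac{49}{\frac{15688}{5}}\right) \frac{1}{8451} + \frac{19652}{48085} = \left(- \frac{20865}{22702} + 49 \cdot \frac{5}{15688}\right) \frac{1}{8451} + \frac{19652}{48085} = \left(- \frac{20865}{22702} + \frac{245}{15688}\right) \frac{1}{8451} + \frac{19652}{48085} = \left(- \frac{160884065}{178074488}\right) \frac{1}{8451} + \frac{19652}{48085} = - \frac{160884065}{1504907498088} + \frac{19652}{48085} = \frac{29566706042159851}{72363477045561480}$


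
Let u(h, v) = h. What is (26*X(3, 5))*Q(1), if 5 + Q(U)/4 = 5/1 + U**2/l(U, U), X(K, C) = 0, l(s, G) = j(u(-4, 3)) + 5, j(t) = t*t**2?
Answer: 0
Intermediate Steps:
j(t) = t**3
l(s, G) = -59 (l(s, G) = (-4)**3 + 5 = -64 + 5 = -59)
Q(U) = -4*U**2/59 (Q(U) = -20 + 4*(5/1 + U**2/(-59)) = -20 + 4*(5*1 + U**2*(-1/59)) = -20 + 4*(5 - U**2/59) = -20 + (20 - 4*U**2/59) = -4*U**2/59)
(26*X(3, 5))*Q(1) = (26*0)*(-4/59*1**2) = 0*(-4/59*1) = 0*(-4/59) = 0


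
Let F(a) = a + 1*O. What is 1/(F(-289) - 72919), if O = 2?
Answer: -1/73206 ≈ -1.3660e-5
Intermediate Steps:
F(a) = 2 + a (F(a) = a + 1*2 = a + 2 = 2 + a)
1/(F(-289) - 72919) = 1/((2 - 289) - 72919) = 1/(-287 - 72919) = 1/(-73206) = -1/73206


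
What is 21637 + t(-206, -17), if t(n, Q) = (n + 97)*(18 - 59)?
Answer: 26106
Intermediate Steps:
t(n, Q) = -3977 - 41*n (t(n, Q) = (97 + n)*(-41) = -3977 - 41*n)
21637 + t(-206, -17) = 21637 + (-3977 - 41*(-206)) = 21637 + (-3977 + 8446) = 21637 + 4469 = 26106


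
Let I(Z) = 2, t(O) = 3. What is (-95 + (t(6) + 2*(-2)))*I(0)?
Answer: -192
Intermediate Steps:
(-95 + (t(6) + 2*(-2)))*I(0) = (-95 + (3 + 2*(-2)))*2 = (-95 + (3 - 4))*2 = (-95 - 1)*2 = -96*2 = -192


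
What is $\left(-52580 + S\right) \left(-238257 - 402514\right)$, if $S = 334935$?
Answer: $-180924895705$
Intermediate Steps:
$\left(-52580 + S\right) \left(-238257 - 402514\right) = \left(-52580 + 334935\right) \left(-238257 - 402514\right) = 282355 \left(-640771\right) = -180924895705$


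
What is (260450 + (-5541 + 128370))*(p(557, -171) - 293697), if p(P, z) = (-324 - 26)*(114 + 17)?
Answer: -130141234613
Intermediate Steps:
p(P, z) = -45850 (p(P, z) = -350*131 = -45850)
(260450 + (-5541 + 128370))*(p(557, -171) - 293697) = (260450 + (-5541 + 128370))*(-45850 - 293697) = (260450 + 122829)*(-339547) = 383279*(-339547) = -130141234613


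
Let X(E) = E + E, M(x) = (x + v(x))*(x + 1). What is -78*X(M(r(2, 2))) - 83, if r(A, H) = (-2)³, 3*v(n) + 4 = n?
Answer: -13187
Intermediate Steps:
v(n) = -4/3 + n/3
r(A, H) = -8
M(x) = (1 + x)*(-4/3 + 4*x/3) (M(x) = (x + (-4/3 + x/3))*(x + 1) = (-4/3 + 4*x/3)*(1 + x) = (1 + x)*(-4/3 + 4*x/3))
X(E) = 2*E
-78*X(M(r(2, 2))) - 83 = -156*(-4/3 + (4/3)*(-8)²) - 83 = -156*(-4/3 + (4/3)*64) - 83 = -156*(-4/3 + 256/3) - 83 = -156*84 - 83 = -78*168 - 83 = -13104 - 83 = -13187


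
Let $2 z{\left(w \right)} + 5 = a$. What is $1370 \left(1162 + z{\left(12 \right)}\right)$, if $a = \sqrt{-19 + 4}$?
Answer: $1588515 + 685 i \sqrt{15} \approx 1.5885 \cdot 10^{6} + 2653.0 i$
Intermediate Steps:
$a = i \sqrt{15}$ ($a = \sqrt{-15} = i \sqrt{15} \approx 3.873 i$)
$z{\left(w \right)} = - \frac{5}{2} + \frac{i \sqrt{15}}{2}$
$1370 \left(1162 + z{\left(12 \right)}\right) = 1370 \left(1162 - \left(\frac{5}{2} - \frac{i \sqrt{15}}{2}\right)\right) = 1370 \left(\frac{2319}{2} + \frac{i \sqrt{15}}{2}\right) = 1588515 + 685 i \sqrt{15}$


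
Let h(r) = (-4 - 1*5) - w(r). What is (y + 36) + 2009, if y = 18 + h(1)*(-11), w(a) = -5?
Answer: 2107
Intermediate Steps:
h(r) = -4 (h(r) = (-4 - 1*5) - 1*(-5) = (-4 - 5) + 5 = -9 + 5 = -4)
y = 62 (y = 18 - 4*(-11) = 18 + 44 = 62)
(y + 36) + 2009 = (62 + 36) + 2009 = 98 + 2009 = 2107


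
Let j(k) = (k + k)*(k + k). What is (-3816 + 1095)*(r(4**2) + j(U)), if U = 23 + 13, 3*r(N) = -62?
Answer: -14049430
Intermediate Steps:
r(N) = -62/3 (r(N) = (1/3)*(-62) = -62/3)
U = 36
j(k) = 4*k**2 (j(k) = (2*k)*(2*k) = 4*k**2)
(-3816 + 1095)*(r(4**2) + j(U)) = (-3816 + 1095)*(-62/3 + 4*36**2) = -2721*(-62/3 + 4*1296) = -2721*(-62/3 + 5184) = -2721*15490/3 = -14049430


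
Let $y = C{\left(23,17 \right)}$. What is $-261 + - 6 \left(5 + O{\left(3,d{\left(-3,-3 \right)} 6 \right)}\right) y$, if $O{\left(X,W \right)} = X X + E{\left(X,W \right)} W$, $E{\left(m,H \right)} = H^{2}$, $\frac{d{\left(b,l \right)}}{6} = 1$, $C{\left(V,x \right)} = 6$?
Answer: $-1680381$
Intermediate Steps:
$d{\left(b,l \right)} = 6$ ($d{\left(b,l \right)} = 6 \cdot 1 = 6$)
$y = 6$
$O{\left(X,W \right)} = W^{3} + X^{2}$ ($O{\left(X,W \right)} = X X + W^{2} W = X^{2} + W^{3} = W^{3} + X^{2}$)
$-261 + - 6 \left(5 + O{\left(3,d{\left(-3,-3 \right)} 6 \right)}\right) y = -261 + - 6 \left(5 + \left(\left(6 \cdot 6\right)^{3} + 3^{2}\right)\right) 6 = -261 + - 6 \left(5 + \left(36^{3} + 9\right)\right) 6 = -261 + - 6 \left(5 + \left(46656 + 9\right)\right) 6 = -261 + - 6 \left(5 + 46665\right) 6 = -261 + \left(-6\right) 46670 \cdot 6 = -261 - 1680120 = -1680381$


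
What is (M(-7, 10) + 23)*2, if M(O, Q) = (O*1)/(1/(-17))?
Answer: 284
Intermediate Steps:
M(O, Q) = -17*O (M(O, Q) = O/(-1/17) = O*(-17) = -17*O)
(M(-7, 10) + 23)*2 = (-17*(-7) + 23)*2 = (119 + 23)*2 = 142*2 = 284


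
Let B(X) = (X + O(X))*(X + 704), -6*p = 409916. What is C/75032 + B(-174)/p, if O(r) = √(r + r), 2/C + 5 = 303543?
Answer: 1575237247437119/1166982851656232 - 1590*I*√87/102479 ≈ 1.3498 - 0.14472*I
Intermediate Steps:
C = 1/151769 (C = 2/(-5 + 303543) = 2/303538 = 2*(1/303538) = 1/151769 ≈ 6.5890e-6)
O(r) = √2*√r (O(r) = √(2*r) = √2*√r)
p = -204958/3 (p = -⅙*409916 = -204958/3 ≈ -68319.)
B(X) = (704 + X)*(X + √2*√X) (B(X) = (X + √2*√X)*(X + 704) = (X + √2*√X)*(704 + X) = (704 + X)*(X + √2*√X))
C/75032 + B(-174)/p = (1/151769)/75032 + ((-174)² + 704*(-174) + √2*(-174)^(3/2) + 704*√2*√(-174))/(-204958/3) = (1/151769)*(1/75032) + (30276 - 122496 + √2*(-174*I*√174) + 704*√2*(I*√174))*(-3/204958) = 1/11387531608 + (30276 - 122496 - 348*I*√87 + 1408*I*√87)*(-3/204958) = 1/11387531608 + (-92220 + 1060*I*√87)*(-3/204958) = 1/11387531608 + (138330/102479 - 1590*I*√87/102479) = 1575237247437119/1166982851656232 - 1590*I*√87/102479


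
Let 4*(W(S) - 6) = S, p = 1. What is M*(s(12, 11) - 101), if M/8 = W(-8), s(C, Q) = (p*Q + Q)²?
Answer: 12256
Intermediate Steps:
W(S) = 6 + S/4
s(C, Q) = 4*Q² (s(C, Q) = (1*Q + Q)² = (Q + Q)² = (2*Q)² = 4*Q²)
M = 32 (M = 8*(6 + (¼)*(-8)) = 8*(6 - 2) = 8*4 = 32)
M*(s(12, 11) - 101) = 32*(4*11² - 101) = 32*(4*121 - 101) = 32*(484 - 101) = 32*383 = 12256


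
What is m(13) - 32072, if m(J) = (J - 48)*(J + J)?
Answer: -32982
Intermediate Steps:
m(J) = 2*J*(-48 + J) (m(J) = (-48 + J)*(2*J) = 2*J*(-48 + J))
m(13) - 32072 = 2*13*(-48 + 13) - 32072 = 2*13*(-35) - 32072 = -910 - 32072 = -32982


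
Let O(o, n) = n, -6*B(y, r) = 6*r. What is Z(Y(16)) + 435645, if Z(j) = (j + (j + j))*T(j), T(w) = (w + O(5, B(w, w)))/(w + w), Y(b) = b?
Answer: 435645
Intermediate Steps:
B(y, r) = -r
T(w) = 0 (T(w) = (w - w)/(w + w) = 0/((2*w)) = 0*(1/(2*w)) = 0)
Z(j) = 0 (Z(j) = (j + (j + j))*0 = (j + 2*j)*0 = (3*j)*0 = 0)
Z(Y(16)) + 435645 = 0 + 435645 = 435645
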